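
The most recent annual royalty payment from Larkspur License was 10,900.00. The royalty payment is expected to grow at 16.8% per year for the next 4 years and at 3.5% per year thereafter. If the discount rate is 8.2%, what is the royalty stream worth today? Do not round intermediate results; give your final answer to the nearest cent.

D_1 = 12731.20000
D_2 = 14870.04160
D_3 = 17368.20859
D_4 = 20286.06763
Terminal value at year 4: TV = D_4×(1+g_2)/(r−g_2) = 20996.08000/0.047 = 446725.10636
P_0 = D_1/(1+r)^1 + D_2/(1+r)^2 + D_3/(1+r)^3 + D_4/(1+r)^4 + TV/(1+r)^4
    = 11766.35860 + 12701.57749 + 13711.12985 + 14800.92391 + 325935.23929 = 378915.22914

378915.23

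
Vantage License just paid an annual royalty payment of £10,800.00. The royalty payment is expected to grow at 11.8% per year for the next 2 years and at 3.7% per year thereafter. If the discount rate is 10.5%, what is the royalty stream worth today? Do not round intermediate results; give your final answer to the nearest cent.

D_1 = 12074.40000
D_2 = 13499.17920
Terminal value at year 2: TV = D_2×(1+g_2)/(r−g_2) = 13998.64883/0.068 = 205862.48280
P_0 = D_1/(1+r)^1 + D_2/(1+r)^2 + TV/(1+r)^2
    = 10927.05882 + 11055.61246 + 168598.08997 = 190580.76125

£190580.76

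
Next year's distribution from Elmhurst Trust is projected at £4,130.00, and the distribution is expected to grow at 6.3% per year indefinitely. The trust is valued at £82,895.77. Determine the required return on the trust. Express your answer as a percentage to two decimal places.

P = D₁/(r − g) ⇒ r = D₁/P + g = £4,130.0000/£82,895.77 + 0.063 = 0.049822 + 0.063 = 0.112822

11.28%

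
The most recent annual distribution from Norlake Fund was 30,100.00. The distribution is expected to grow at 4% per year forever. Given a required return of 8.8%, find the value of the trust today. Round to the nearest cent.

652166.67

D₁ = D₀ × (1 + g) = 30,100.00 × 1.04 = 31,304.0000
Growing perpetuity: P = D₁ / (r − g) = 31,304.0000 / (0.088 − 0.04) = 652,166.67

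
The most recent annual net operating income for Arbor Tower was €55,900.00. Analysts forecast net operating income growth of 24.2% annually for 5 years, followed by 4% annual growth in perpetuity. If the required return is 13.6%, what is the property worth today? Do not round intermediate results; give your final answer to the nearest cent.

D_1 = 69427.80000
D_2 = 86229.32760
D_3 = 107096.82488
D_4 = 133014.25650
D_5 = 165203.70657
Terminal value at year 5: TV = D_5×(1+g_2)/(r−g_2) = 171811.85484/0.096 = 1789706.82121
P_0 = D_1/(1+r)^1 + D_2/(1+r)^2 + D_3/(1+r)^3 + D_4/(1+r)^4 + D_5/(1+r)^5 + TV/(1+r)^5
    = 61116.02113 + 66818.74845 + 73053.59646 + 79870.21725 + 87322.89598 + 945998.03974 = 1314179.51900

€1314179.52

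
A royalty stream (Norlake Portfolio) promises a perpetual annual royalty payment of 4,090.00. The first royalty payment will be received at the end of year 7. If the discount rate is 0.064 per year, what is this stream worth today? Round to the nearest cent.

Value at end of year 6: C / r = 4,090.00 / 0.064 = 63,906.2500
Discount to today: PV = 63,906.2500 / (1 + 0.064)^6 = 63,906.2500 / 1.450941 = 44,044.69

44044.69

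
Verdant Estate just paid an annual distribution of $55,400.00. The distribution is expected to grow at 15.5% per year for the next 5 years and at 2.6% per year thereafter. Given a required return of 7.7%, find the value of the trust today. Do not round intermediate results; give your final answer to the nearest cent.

D_1 = 63987.00000
D_2 = 73904.98500
D_3 = 85360.25768
D_4 = 98591.09761
D_5 = 113872.71774
Terminal value at year 5: TV = D_5×(1+g_2)/(r−g_2) = 116833.40841/0.051 = 2290851.14522
P_0 = D_1/(1+r)^1 + D_2/(1+r)^2 + D_3/(1+r)^3 + D_4/(1+r)^4 + D_5/(1+r)^5 + TV/(1+r)^5
    = 59412.25627 + 63715.09377 + 68329.55738 + 73278.21614 + 78585.27357 + 1580950.79775 = 1924271.19488

$1924271.19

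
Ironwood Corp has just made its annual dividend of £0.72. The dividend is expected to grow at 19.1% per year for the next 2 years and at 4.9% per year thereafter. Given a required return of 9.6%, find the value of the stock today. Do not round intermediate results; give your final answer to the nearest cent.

D_1 = 0.85752
D_2 = 1.02131
Terminal value at year 2: TV = D_2×(1+g_2)/(r−g_2) = 1.07135/0.047 = 22.79469
P_0 = D_1/(1+r)^1 + D_2/(1+r)^2 + TV/(1+r)^2
    = 0.78241 + 0.85023 + 18.97634 = 20.60898

£20.61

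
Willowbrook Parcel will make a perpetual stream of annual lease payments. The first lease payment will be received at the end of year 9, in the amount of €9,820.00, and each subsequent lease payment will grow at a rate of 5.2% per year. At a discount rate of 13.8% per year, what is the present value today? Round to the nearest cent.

Value at end of year 8: C₁ / (r − g) = €9,820.00 / (0.138 − 0.052) = €114,186.0465
Discount to today: PV = €114,186.0465 / (1 + 0.138)^8 = €114,186.0465 / 2.812795 = €40,595.22

€40595.22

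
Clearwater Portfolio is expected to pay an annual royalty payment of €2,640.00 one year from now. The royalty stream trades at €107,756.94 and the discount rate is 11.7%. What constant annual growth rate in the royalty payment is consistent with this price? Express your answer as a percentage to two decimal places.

P = D₁/(r−g) ⇒ g = r − D₁/P = 0.117 − €2,640.00/€107,756.94 = 0.092500

9.25%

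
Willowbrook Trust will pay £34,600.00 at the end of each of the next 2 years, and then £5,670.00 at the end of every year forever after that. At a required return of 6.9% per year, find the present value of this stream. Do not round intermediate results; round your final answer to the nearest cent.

£134552.47

PV of 2-year annuity: £34,600.00 × [1 − (1+0.069)^−2] / 0.069 = 62644.24495
Perpetuity value at year 2: £5,670.00 / 0.069 = 82173.91304
PV of perpetuity: 82173.91304 / (1+0.069)^2 = 71908.22319
Total PV = 62644.24495 + 71908.22319 = 134552.46814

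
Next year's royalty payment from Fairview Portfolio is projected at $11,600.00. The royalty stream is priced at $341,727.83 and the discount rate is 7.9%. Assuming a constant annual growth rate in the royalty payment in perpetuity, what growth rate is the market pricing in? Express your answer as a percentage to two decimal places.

4.51%

P = D₁/(r−g) ⇒ g = r − D₁/P = 0.079 − $11,600.00/$341,727.83 = 0.045055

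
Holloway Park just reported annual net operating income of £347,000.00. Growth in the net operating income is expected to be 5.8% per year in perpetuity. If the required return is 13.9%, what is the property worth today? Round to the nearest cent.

D₁ = D₀ × (1 + g) = £347,000.00 × 1.058 = £367,126.0000
Growing perpetuity: P = D₁ / (r − g) = £367,126.0000 / (0.139 − 0.058) = £4,532,419.75

£4532419.75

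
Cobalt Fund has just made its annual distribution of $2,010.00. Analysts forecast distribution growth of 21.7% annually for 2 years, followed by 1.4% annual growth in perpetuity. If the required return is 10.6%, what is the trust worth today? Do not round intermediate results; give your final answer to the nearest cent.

D_1 = 2446.17000
D_2 = 2976.98889
Terminal value at year 2: TV = D_2×(1+g_2)/(r−g_2) = 3018.66673/0.092 = 32811.59494
P_0 = D_1/(1+r)^1 + D_2/(1+r)^2 + TV/(1+r)^2
    = 2211.72694 + 2433.69954 + 26823.60145 = 31469.02793

$31469.03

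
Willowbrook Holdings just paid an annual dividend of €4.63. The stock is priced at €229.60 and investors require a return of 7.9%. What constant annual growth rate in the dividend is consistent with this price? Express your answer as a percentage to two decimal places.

P = D₀(1+g)/(r−g) ⇒ P(r−g) = D₀(1+g) ⇒ g(P+D₀) = P·r − D₀
g = (P·r − D₀)/(P + D₀) = (€229.60×0.079 − €4.63) / (€229.60 + €4.63) = 0.057672

5.77%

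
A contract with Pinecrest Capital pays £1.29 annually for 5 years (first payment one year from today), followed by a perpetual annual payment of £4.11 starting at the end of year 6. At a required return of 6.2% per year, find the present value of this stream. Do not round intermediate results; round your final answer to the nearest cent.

£54.48

PV of 5-year annuity: £1.29 × [1 − (1+0.062)^−5] / 0.062 = 5.40451
Perpetuity value at year 5: £4.11 / 0.062 = 66.29032
PV of perpetuity: 66.29032 / (1+0.062)^5 = 49.07130
Total PV = 5.40451 + 49.07130 = 54.47581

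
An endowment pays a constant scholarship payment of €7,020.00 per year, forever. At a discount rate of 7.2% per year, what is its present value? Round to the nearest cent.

Level perpetuity: PV = C / r = €7,020.00 / 0.072 = €97,500.00

€97500.00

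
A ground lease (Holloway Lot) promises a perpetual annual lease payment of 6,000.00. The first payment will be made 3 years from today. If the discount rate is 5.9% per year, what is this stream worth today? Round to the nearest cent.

Value at end of year 2: C / r = 6,000.00 / 0.059 = 101,694.9153
Discount to today: PV = 101,694.9153 / (1 + 0.059)^2 = 101,694.9153 / 1.121481 = 90,679.12

90679.12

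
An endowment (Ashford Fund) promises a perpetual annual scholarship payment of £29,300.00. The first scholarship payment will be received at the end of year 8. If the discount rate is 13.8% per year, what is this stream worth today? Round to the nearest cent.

Value at end of year 7: C / r = £29,300.00 / 0.138 = £212,318.8406
Discount to today: PV = £212,318.8406 / (1 + 0.138)^7 = £212,318.8406 / 2.471700 = £85,899.91

£85899.91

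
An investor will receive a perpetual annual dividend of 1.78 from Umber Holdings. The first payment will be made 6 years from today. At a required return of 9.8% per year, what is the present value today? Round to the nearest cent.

Value at end of year 5: C / r = 1.78 / 0.098 = 18.1633
Discount to today: PV = 18.1633 / (1 + 0.098)^5 = 18.1633 / 1.595922 = 11.38

11.38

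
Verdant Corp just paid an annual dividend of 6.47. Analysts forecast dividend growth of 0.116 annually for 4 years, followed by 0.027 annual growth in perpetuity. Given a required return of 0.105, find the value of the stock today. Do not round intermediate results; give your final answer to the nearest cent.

115.16

D_1 = 7.22052
D_2 = 8.05810
D_3 = 8.99284
D_4 = 10.03601
Terminal value at year 4: TV = D_4×(1+g_2)/(r−g_2) = 10.30698/0.078 = 132.14079
P_0 = D_1/(1+r)^1 + D_2/(1+r)^2 + D_3/(1+r)^3 + D_4/(1+r)^4 + TV/(1+r)^4
    = 6.53441 + 6.59946 + 6.66515 + 6.73150 + 88.63144 = 115.16195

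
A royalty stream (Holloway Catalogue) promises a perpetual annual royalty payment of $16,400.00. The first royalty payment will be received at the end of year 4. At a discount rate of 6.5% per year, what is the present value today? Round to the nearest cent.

$208872.69

Value at end of year 3: C / r = $16,400.00 / 0.065 = $252,307.6923
Discount to today: PV = $252,307.6923 / (1 + 0.065)^3 = $252,307.6923 / 1.207950 = $208,872.69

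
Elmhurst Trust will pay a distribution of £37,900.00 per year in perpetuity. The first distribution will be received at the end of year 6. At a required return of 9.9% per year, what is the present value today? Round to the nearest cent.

Value at end of year 5: C / r = £37,900.00 / 0.099 = £382,828.2828
Discount to today: PV = £382,828.2828 / (1 + 0.099)^5 = £382,828.2828 / 1.603203 = £238,789.68

£238789.68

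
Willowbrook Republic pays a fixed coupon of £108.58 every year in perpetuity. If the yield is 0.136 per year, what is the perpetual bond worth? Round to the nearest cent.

£798.38

Level perpetuity: PV = C / r = £108.58 / 0.136 = £798.38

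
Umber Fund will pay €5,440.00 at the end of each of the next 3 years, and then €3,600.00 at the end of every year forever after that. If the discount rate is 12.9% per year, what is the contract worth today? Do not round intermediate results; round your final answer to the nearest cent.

€32258.89

PV of 3-year annuity: €5,440.00 × [1 − (1+0.129)^−3] / 0.129 = 12866.51173
Perpetuity value at year 3: €3,600.00 / 0.129 = 27906.97674
PV of perpetuity: 27906.97674 / (1+0.129)^3 = 19392.37339
Total PV = 12866.51173 + 19392.37339 = 32258.88512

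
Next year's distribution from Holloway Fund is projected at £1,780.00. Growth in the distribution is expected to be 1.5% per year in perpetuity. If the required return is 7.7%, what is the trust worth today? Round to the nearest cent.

£28709.68

Growing perpetuity: P = D₁ / (r − g) = £1,780.0000 / (0.077 − 0.015) = £28,709.68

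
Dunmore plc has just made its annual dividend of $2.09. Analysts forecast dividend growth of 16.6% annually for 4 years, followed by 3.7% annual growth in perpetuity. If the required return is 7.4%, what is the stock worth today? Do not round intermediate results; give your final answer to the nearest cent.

D_1 = 2.43694
D_2 = 2.84147
D_3 = 3.31316
D_4 = 3.86314
Terminal value at year 4: TV = D_4×(1+g_2)/(r−g_2) = 4.00608/0.037 = 108.27234
P_0 = D_1/(1+r)^1 + D_2/(1+r)^2 + D_3/(1+r)^3 + D_4/(1+r)^4 + TV/(1+r)^4
    = 2.26903 + 2.46340 + 2.67442 + 2.90351 + 81.37676 = 91.68712

$91.69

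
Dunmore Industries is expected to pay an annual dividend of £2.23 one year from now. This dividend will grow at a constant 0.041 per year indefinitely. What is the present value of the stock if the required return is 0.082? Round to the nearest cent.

Growing perpetuity: P = D₁ / (r − g) = £2.2300 / (0.082 − 0.041) = £54.39

£54.39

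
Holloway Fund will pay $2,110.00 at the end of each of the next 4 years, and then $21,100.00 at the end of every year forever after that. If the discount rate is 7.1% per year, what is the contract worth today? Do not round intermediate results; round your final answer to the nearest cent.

PV of 4-year annuity: $2,110.00 × [1 − (1+0.071)^−4] / 0.071 = 7130.91088
Perpetuity value at year 4: $21,100.00 / 0.071 = 297183.09859
PV of perpetuity: 297183.09859 / (1+0.071)^4 = 225873.98981
Total PV = 7130.91088 + 225873.98981 = 233004.90069

$233004.90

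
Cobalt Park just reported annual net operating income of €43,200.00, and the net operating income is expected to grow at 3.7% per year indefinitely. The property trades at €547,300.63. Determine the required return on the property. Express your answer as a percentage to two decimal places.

D₁ = €43,200.00 × 1.037 = €44,798.4000
P = D₁/(r − g) ⇒ r = D₁/P + g = €44,798.4000/€547,300.63 + 0.037 = 0.081853 + 0.037 = 0.118853

11.89%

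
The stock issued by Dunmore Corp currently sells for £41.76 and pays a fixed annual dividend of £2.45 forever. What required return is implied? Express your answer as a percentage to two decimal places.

5.87%

P = C/r ⇒ r = C/P = £2.45/£41.76 = 0.058669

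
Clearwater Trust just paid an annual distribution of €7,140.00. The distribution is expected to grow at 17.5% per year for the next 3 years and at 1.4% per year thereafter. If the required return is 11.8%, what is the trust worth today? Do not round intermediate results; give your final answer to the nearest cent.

€104494.16

D_1 = 8389.50000
D_2 = 9857.66250
D_3 = 11582.75344
Terminal value at year 3: TV = D_3×(1+g_2)/(r−g_2) = 11744.91199/0.104 = 112931.84602
P_0 = D_1/(1+r)^1 + D_2/(1+r)^2 + D_3/(1+r)^3 + TV/(1+r)^3
    = 7504.02504 + 7886.60951 + 8288.69961 + 80814.82124 = 104494.15541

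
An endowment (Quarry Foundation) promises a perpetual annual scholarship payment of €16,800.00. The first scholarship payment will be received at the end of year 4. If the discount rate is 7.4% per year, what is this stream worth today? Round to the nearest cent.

Value at end of year 3: C / r = €16,800.00 / 0.074 = €227,027.0270
Discount to today: PV = €227,027.0270 / (1 + 0.074)^3 = €227,027.0270 / 1.238833 = €183,258.75

€183258.75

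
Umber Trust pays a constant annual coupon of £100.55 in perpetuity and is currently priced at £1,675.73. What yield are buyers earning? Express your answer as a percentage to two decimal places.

6.00%

P = C/r ⇒ r = C/P = £100.55/£1,675.73 = 0.060004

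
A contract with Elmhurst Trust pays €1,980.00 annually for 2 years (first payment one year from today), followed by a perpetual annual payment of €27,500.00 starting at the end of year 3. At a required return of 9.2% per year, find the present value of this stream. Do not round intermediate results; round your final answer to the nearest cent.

PV of 2-year annuity: €1,980.00 × [1 − (1+0.092)^−2] / 0.092 = 3473.61430
Perpetuity value at year 2: €27,500.00 / 0.092 = 298913.04348
PV of perpetuity: 298913.04348 / (1+0.092)^2 = 250668.40045
Total PV = 3473.61430 + 250668.40045 = 254142.01475

€254142.01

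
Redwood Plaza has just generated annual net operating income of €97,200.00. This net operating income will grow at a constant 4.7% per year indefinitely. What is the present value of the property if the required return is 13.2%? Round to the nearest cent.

€1197275.29

D₁ = D₀ × (1 + g) = €97,200.00 × 1.047 = €101,768.4000
Growing perpetuity: P = D₁ / (r − g) = €101,768.4000 / (0.132 − 0.047) = €1,197,275.29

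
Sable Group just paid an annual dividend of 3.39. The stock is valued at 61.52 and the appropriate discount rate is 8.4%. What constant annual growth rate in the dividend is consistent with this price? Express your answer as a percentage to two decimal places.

2.74%

P = D₀(1+g)/(r−g) ⇒ P(r−g) = D₀(1+g) ⇒ g(P+D₀) = P·r − D₀
g = (P·r − D₀)/(P + D₀) = (61.52×0.084 − 3.39) / (61.52 + 3.39) = 0.027387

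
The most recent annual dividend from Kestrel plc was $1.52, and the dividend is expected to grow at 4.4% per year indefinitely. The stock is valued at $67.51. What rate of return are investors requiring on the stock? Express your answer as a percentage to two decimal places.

D₁ = $1.52 × 1.044 = $1.5869
P = D₁/(r − g) ⇒ r = D₁/P + g = $1.5869/$67.51 + 0.044 = 0.023506 + 0.044 = 0.067506

6.75%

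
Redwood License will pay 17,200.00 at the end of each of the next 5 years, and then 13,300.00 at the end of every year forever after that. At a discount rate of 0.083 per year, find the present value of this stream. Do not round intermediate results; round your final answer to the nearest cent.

PV of 5-year annuity: 17,200.00 × [1 − (1+0.083)^−5] / 0.083 = 68135.01980
Perpetuity value at year 5: 13,300.00 / 0.083 = 160240.96386
PV of perpetuity: 160240.96386 / (1+0.083)^5 = 107555.16366
Total PV = 68135.01980 + 107555.16366 = 175690.18346

175690.18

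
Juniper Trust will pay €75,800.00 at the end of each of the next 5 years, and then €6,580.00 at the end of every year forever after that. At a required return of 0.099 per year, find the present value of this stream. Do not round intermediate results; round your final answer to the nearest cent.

€329534.62

PV of 5-year annuity: €75,800.00 × [1 − (1+0.099)^−5] / 0.099 = 288077.20598
Perpetuity value at year 5: €6,580.00 / 0.099 = 66464.64646
PV of perpetuity: 66464.64646 / (1+0.099)^5 = 41457.41671
Total PV = 288077.20598 + 41457.41671 = 329534.62269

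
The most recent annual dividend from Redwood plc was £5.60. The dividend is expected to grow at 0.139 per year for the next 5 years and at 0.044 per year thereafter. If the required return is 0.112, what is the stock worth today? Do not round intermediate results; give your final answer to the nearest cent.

D_1 = 6.37840
D_2 = 7.26500
D_3 = 8.27483
D_4 = 9.42503
D_5 = 10.73511
Terminal value at year 5: TV = D_5×(1+g_2)/(r−g_2) = 11.20746/0.068 = 164.81557
P_0 = D_1/(1+r)^1 + D_2/(1+r)^2 + D_3/(1+r)^3 + D_4/(1+r)^4 + D_5/(1+r)^5 + TV/(1+r)^5
    = 5.73597 + 5.87524 + 6.01790 + 6.16402 + 6.31368 + 96.93359 = 127.04040

£127.04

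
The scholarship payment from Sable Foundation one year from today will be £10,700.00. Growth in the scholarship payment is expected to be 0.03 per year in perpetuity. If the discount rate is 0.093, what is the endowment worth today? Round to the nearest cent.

Growing perpetuity: P = D₁ / (r − g) = £10,700.0000 / (0.093 − 0.03) = £169,841.27

£169841.27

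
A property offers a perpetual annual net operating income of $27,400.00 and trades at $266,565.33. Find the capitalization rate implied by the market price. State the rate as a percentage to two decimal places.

10.28%

P = C/r ⇒ r = C/P = $27,400.00/$266,565.33 = 0.102789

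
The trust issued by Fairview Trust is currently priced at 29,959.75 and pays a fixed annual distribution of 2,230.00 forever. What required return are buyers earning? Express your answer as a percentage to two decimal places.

P = C/r ⇒ r = C/P = 2,230.00/29,959.75 = 0.074433

7.44%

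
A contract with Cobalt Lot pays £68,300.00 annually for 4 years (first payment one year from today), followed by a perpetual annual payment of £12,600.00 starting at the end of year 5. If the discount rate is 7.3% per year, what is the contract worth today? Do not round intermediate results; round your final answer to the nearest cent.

£359999.66

PV of 4-year annuity: £68,300.00 × [1 − (1+0.073)^−4] / 0.073 = 229788.31973
Perpetuity value at year 4: £12,600.00 / 0.073 = 172602.73973
PV of perpetuity: 172602.73973 / (1+0.073)^4 = 130211.33667
Total PV = 229788.31973 + 130211.33667 = 359999.65640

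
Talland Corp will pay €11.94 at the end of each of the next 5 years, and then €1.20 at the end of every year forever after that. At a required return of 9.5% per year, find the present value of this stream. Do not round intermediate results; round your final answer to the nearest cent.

€53.87

PV of 5-year annuity: €11.94 × [1 − (1+0.095)^−5] / 0.095 = 45.84612
Perpetuity value at year 5: €1.20 / 0.095 = 12.63158
PV of perpetuity: 12.63158 / (1+0.095)^5 = 8.02393
Total PV = 45.84612 + 8.02393 = 53.87005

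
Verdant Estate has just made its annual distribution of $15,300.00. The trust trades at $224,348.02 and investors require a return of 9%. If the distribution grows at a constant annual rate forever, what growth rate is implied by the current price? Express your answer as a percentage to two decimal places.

P = D₀(1+g)/(r−g) ⇒ P(r−g) = D₀(1+g) ⇒ g(P+D₀) = P·r − D₀
g = (P·r − D₀)/(P + D₀) = ($224,348.02×0.09 − $15,300.00) / ($224,348.02 + $15,300.00) = 0.020410

2.04%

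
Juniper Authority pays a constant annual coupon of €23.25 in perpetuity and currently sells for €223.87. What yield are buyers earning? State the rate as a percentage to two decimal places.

P = C/r ⇒ r = C/P = €23.25/€223.87 = 0.103855

10.39%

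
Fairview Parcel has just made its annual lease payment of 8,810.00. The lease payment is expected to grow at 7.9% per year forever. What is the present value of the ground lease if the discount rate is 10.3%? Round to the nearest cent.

D₁ = D₀ × (1 + g) = 8,810.00 × 1.079 = 9,505.9900
Growing perpetuity: P = D₁ / (r − g) = 9,505.9900 / (0.103 − 0.079) = 396,082.92

396082.92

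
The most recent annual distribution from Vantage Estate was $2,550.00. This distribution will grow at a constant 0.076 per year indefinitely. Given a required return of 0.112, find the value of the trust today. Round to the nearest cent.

D₁ = D₀ × (1 + g) = $2,550.00 × 1.076 = $2,743.8000
Growing perpetuity: P = D₁ / (r − g) = $2,743.8000 / (0.112 − 0.076) = $76,216.67

$76216.67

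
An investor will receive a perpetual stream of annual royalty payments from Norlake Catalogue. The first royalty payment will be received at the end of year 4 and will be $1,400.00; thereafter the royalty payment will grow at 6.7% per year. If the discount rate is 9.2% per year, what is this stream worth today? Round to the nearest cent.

$43005.11

Value at end of year 3: C₁ / (r − g) = $1,400.00 / (0.092 − 0.067) = $56,000.0000
Discount to today: PV = $56,000.0000 / (1 + 0.092)^3 = $56,000.0000 / 1.302171 = $43,005.11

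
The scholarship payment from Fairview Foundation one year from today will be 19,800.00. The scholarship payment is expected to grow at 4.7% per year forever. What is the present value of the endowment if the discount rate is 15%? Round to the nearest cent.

192233.01

Growing perpetuity: P = D₁ / (r − g) = 19,800.0000 / (0.15 − 0.047) = 192,233.01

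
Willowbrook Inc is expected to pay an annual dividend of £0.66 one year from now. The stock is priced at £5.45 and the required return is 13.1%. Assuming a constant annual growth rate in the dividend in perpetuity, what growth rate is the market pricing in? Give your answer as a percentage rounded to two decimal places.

P = D₁/(r−g) ⇒ g = r − D₁/P = 0.131 − £0.66/£5.45 = 0.009899

0.99%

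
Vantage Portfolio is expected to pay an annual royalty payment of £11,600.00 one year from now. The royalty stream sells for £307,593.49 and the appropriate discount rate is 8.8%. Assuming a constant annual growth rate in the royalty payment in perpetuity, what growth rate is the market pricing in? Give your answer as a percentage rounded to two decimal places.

P = D₁/(r−g) ⇒ g = r − D₁/P = 0.088 − £11,600.00/£307,593.49 = 0.050288

5.03%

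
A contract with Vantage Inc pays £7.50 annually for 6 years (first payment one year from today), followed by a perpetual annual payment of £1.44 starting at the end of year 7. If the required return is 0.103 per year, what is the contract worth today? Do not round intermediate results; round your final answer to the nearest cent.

PV of 6-year annuity: £7.50 × [1 − (1+0.103)^−6] / 0.103 = 32.37928
Perpetuity value at year 6: £1.44 / 0.103 = 13.98058
PV of perpetuity: 13.98058 / (1+0.103)^6 = 7.76376
Total PV = 32.37928 + 7.76376 = 40.14304

£40.14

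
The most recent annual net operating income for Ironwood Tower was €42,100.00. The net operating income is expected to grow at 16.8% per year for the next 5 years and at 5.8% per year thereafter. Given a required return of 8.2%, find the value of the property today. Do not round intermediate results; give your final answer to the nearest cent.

D_1 = 49172.80000
D_2 = 57433.83040
D_3 = 67082.71391
D_4 = 78352.60984
D_5 = 91515.84830
Terminal value at year 5: TV = D_5×(1+g_2)/(r−g_2) = 96823.76750/0.024 = 4034323.64577
P_0 = D_1/(1+r)^1 + D_2/(1+r)^2 + D_3/(1+r)^3 + D_4/(1+r)^4 + D_5/(1+r)^5 + TV/(1+r)^5
    = 45446.21072 + 49058.38643 + 52957.66669 + 57166.87125 + 61710.63366 + 2720410.43375 = 2986750.20250

€2986750.20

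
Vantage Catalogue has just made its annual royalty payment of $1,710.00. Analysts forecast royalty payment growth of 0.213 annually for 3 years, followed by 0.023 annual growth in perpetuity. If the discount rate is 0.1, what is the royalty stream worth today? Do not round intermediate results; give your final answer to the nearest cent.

D_1 = 2074.23000
D_2 = 2516.04099
D_3 = 3051.95772
Terminal value at year 3: TV = D_3×(1+g_2)/(r−g_2) = 3122.15275/0.077 = 40547.43829
P_0 = D_1/(1+r)^1 + D_2/(1+r)^2 + D_3/(1+r)^3 + TV/(1+r)^3
    = 1885.66364 + 2079.37272 + 2292.98101 + 30463.89053 = 36721.90789

$36721.91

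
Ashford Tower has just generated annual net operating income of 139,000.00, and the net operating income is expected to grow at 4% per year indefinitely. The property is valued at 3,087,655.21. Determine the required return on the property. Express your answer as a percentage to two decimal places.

8.68%

D₁ = 139,000.00 × 1.04 = 144,560.0000
P = D₁/(r − g) ⇒ r = D₁/P + g = 144,560.0000/3,087,655.21 + 0.04 = 0.046819 + 0.04 = 0.086819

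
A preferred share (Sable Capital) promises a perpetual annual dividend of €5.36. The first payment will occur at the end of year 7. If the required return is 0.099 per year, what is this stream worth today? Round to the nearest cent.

€30.73

Value at end of year 6: C / r = €5.36 / 0.099 = €54.1414
Discount to today: PV = €54.1414 / (1 + 0.099)^6 = €54.1414 / 1.761920 = €30.73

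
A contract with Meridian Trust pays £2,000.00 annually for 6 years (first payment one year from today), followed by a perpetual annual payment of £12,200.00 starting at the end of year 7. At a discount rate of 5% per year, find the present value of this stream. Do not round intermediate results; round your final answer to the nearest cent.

£192227.94

PV of 6-year annuity: £2,000.00 × [1 − (1+0.05)^−6] / 0.05 = 10151.38413
Perpetuity value at year 6: £12,200.00 / 0.05 = 244000.00000
PV of perpetuity: 244000.00000 / (1+0.05)^6 = 182076.55678
Total PV = 10151.38413 + 182076.55678 = 192227.94091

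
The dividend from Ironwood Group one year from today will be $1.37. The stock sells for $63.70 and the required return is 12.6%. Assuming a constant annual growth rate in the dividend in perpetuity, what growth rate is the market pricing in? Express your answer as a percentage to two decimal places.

10.45%

P = D₁/(r−g) ⇒ g = r − D₁/P = 0.126 − $1.37/$63.70 = 0.104493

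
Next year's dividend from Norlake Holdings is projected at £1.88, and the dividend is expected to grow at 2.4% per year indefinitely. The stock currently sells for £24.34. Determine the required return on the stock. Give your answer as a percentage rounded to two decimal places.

P = D₁/(r − g) ⇒ r = D₁/P + g = £1.8800/£24.34 + 0.024 = 0.077239 + 0.024 = 0.101239

10.12%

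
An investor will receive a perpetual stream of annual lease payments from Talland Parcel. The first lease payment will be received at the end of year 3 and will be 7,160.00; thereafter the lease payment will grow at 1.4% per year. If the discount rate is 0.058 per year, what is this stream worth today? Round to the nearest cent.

145374.76

Value at end of year 2: C₁ / (r − g) = 7,160.00 / (0.058 − 0.014) = 162,727.2727
Discount to today: PV = 162,727.2727 / (1 + 0.058)^2 = 162,727.2727 / 1.119364 = 145,374.76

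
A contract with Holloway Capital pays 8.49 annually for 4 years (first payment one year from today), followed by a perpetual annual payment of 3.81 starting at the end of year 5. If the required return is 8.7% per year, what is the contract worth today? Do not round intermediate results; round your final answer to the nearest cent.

PV of 4-year annuity: 8.49 × [1 − (1+0.087)^−4] / 0.087 = 27.68732
Perpetuity value at year 4: 3.81 / 0.087 = 43.79310
PV of perpetuity: 43.79310 / (1+0.087)^4 = 31.36805
Total PV = 27.68732 + 31.36805 = 59.05537

59.06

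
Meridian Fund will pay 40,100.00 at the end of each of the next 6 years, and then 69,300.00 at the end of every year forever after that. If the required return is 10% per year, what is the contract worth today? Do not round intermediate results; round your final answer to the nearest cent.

PV of 6-year annuity: 40,100.00 × [1 − (1+0.1)^−6] / 0.1 = 174645.95405
Perpetuity value at year 6: 69,300.00 / 0.1 = 693000.00000
PV of perpetuity: 693000.00000 / (1+0.1)^6 = 391180.43353
Total PV = 174645.95405 + 391180.43353 = 565826.38758

565826.39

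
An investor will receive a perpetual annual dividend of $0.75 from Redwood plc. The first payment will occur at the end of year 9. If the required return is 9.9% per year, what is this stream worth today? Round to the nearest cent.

$3.56

Value at end of year 8: C / r = $0.75 / 0.099 = $7.5758
Discount to today: PV = $7.5758 / (1 + 0.099)^8 = $7.5758 / 2.128049 = $3.56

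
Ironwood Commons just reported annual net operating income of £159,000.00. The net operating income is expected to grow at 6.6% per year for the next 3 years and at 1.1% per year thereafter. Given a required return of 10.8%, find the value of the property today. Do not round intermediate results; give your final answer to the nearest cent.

D_1 = 169494.00000
D_2 = 180680.60400
D_3 = 192605.52386
Terminal value at year 3: TV = D_3×(1+g_2)/(r−g_2) = 194724.18463/0.097 = 2007465.82089
P_0 = D_1/(1+r)^1 + D_2/(1+r)^2 + D_3/(1+r)^3 + TV/(1+r)^3
    = 152972.92419 + 147174.31154 + 141595.50189 + 1475804.66408 = 1917547.40170

£1917547.40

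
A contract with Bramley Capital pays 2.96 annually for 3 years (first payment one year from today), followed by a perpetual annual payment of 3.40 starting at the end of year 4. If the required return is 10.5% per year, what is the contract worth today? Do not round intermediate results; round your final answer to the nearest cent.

PV of 3-year annuity: 2.96 × [1 − (1+0.105)^−3] / 0.105 = 7.29677
Perpetuity value at year 3: 3.40 / 0.105 = 32.38095
PV of perpetuity: 32.38095 / (1+0.105)^3 = 23.99953
Total PV = 7.29677 + 23.99953 = 31.29630

31.30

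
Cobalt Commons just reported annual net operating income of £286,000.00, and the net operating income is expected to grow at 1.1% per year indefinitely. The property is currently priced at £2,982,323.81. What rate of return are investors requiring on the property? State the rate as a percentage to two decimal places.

D₁ = £286,000.00 × 1.011 = £289,146.0000
P = D₁/(r − g) ⇒ r = D₁/P + g = £289,146.0000/£2,982,323.81 + 0.011 = 0.096953 + 0.011 = 0.107953

10.80%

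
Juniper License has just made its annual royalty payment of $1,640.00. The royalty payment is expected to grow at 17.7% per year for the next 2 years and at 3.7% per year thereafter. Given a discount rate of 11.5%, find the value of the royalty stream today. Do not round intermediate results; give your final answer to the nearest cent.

$27854.45

D_1 = 1930.28000
D_2 = 2271.93956
Terminal value at year 2: TV = D_2×(1+g_2)/(r−g_2) = 2356.00132/0.078 = 30205.14518
P_0 = D_1/(1+r)^1 + D_2/(1+r)^2 + TV/(1+r)^2
    = 1731.19283 + 1827.45646 + 24295.79937 = 27854.44866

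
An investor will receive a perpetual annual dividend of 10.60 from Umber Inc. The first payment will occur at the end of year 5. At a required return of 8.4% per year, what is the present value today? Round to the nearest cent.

91.39

Value at end of year 4: C / r = 10.60 / 0.084 = 126.1905
Discount to today: PV = 126.1905 / (1 + 0.084)^4 = 126.1905 / 1.380757 = 91.39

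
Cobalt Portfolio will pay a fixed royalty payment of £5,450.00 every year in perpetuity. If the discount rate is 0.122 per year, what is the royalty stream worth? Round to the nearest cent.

Level perpetuity: PV = C / r = £5,450.00 / 0.122 = £44,672.13

£44672.13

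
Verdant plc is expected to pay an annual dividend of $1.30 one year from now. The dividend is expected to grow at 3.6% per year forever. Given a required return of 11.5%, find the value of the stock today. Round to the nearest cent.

Growing perpetuity: P = D₁ / (r − g) = $1.3000 / (0.115 − 0.036) = $16.46

$16.46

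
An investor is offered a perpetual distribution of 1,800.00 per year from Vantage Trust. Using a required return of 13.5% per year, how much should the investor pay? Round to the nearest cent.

Level perpetuity: PV = C / r = 1,800.00 / 0.135 = 13,333.33

13333.33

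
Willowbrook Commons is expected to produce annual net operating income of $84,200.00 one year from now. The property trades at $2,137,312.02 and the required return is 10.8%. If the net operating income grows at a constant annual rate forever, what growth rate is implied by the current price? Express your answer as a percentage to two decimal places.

P = D₁/(r−g) ⇒ g = r − D₁/P = 0.108 − $84,200.00/$2,137,312.02 = 0.068605

6.86%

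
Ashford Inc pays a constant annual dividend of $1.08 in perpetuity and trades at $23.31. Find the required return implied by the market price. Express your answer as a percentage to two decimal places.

P = C/r ⇒ r = C/P = $1.08/$23.31 = 0.046332

4.63%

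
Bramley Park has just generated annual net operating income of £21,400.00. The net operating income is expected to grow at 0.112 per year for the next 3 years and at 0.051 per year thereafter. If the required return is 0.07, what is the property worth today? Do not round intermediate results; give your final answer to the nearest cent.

D_1 = 23796.80000
D_2 = 26462.04160
D_3 = 29425.79026
Terminal value at year 3: TV = D_3×(1+g_2)/(r−g_2) = 30926.50556/0.019 = 1627710.81907
P_0 = D_1/(1+r)^1 + D_2/(1+r)^2 + D_3/(1+r)^3 + TV/(1+r)^3
    = 22240.00000 + 23112.97196 + 24020.21011 + 1328696.88580 = 1398070.06788

£1398070.07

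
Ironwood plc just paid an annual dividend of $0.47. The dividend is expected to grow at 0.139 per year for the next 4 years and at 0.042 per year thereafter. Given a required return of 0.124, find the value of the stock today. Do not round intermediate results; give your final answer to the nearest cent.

D_1 = 0.53533
D_2 = 0.60974
D_3 = 0.69449
D_4 = 0.79103
Terminal value at year 4: TV = D_4×(1+g_2)/(r−g_2) = 0.82425/0.082 = 10.05186
P_0 = D_1/(1+r)^1 + D_2/(1+r)^2 + D_3/(1+r)^3 + D_4/(1+r)^4 + TV/(1+r)^4
    = 0.47627 + 0.48263 + 0.48907 + 0.49560 + 6.29769 = 8.24126

$8.24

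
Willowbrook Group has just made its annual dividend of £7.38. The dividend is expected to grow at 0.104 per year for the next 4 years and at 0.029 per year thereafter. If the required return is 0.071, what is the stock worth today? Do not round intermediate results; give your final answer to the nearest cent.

£236.01

D_1 = 8.14752
D_2 = 8.99486
D_3 = 9.93033
D_4 = 10.96308
Terminal value at year 4: TV = D_4×(1+g_2)/(r−g_2) = 11.28101/0.042 = 268.59550
P_0 = D_1/(1+r)^1 + D_2/(1+r)^2 + D_3/(1+r)^3 + D_4/(1+r)^4 + TV/(1+r)^4
    = 7.60739 + 7.84180 + 8.08342 + 8.33249 + 204.14599 = 236.01109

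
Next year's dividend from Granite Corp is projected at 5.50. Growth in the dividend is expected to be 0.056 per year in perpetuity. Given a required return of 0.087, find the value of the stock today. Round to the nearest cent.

177.42

Growing perpetuity: P = D₁ / (r − g) = 5.5000 / (0.087 − 0.056) = 177.42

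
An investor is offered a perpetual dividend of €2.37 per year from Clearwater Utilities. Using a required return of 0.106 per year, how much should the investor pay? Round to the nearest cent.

€22.36

Level perpetuity: PV = C / r = €2.37 / 0.106 = €22.36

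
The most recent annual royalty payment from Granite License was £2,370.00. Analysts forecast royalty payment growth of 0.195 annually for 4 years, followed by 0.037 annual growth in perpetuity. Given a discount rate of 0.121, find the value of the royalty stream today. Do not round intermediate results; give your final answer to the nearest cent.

D_1 = 2832.15000
D_2 = 3384.41925
D_3 = 4044.38100
D_4 = 4833.03530
Terminal value at year 4: TV = D_4×(1+g_2)/(r−g_2) = 5011.85761/0.084 = 59664.97149
P_0 = D_1/(1+r)^1 + D_2/(1+r)^2 + D_3/(1+r)^3 + D_4/(1+r)^4 + TV/(1+r)^4
    = 2526.44960 + 2693.22682 + 2871.01343 + 3060.53617 + 37783.04775 = 48934.27377

£48934.27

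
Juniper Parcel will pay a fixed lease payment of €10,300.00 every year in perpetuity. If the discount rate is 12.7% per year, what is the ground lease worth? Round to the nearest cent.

Level perpetuity: PV = C / r = €10,300.00 / 0.127 = €81,102.36

€81102.36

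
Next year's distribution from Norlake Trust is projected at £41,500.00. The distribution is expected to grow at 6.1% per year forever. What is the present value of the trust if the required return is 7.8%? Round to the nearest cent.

Growing perpetuity: P = D₁ / (r − g) = £41,500.0000 / (0.078 − 0.061) = £2,441,176.47

£2441176.47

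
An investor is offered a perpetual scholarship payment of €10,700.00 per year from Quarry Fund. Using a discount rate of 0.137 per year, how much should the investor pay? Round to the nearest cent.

Level perpetuity: PV = C / r = €10,700.00 / 0.137 = €78,102.19

€78102.19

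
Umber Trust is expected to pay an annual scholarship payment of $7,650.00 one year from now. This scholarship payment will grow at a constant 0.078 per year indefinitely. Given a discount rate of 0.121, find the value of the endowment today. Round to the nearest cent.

$177906.98

Growing perpetuity: P = D₁ / (r − g) = $7,650.0000 / (0.121 − 0.078) = $177,906.98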